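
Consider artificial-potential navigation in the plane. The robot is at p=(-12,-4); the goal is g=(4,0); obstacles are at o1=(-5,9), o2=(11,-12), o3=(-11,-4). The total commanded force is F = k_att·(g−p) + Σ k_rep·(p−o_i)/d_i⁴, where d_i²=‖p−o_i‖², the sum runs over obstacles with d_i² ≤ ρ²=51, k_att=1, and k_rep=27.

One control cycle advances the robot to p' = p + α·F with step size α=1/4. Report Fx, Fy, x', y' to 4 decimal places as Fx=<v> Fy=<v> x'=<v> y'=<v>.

F_att = 1·(g−p) = 1·(16,4) = (16.0000,4.0000)
o1: d²=218 > ρ²=51 → inactive
o2: d²=593 > ρ²=51 → inactive
o3: d²=1 ≤ ρ²=51; F_rep = 27·(-1,0)/1² = (-27.0000,0.0000)
F = F_att + ΣF_rep = (-11.0000,4.0000)
p' = p + 1/4·F = (-14.7500,-3.0000)

Fx=-11.0000 Fy=4.0000 x'=-14.7500 y'=-3.0000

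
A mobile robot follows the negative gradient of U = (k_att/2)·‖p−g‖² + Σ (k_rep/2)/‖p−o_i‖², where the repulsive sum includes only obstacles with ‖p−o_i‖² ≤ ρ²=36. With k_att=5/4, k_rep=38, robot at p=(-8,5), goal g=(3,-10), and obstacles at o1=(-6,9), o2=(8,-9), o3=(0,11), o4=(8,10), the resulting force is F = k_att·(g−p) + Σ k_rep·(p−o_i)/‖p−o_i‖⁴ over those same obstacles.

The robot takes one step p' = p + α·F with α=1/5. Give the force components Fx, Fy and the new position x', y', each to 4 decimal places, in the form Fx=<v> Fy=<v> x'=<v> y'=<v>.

F_att = 5/4·(g−p) = 5/4·(11,-15) = (13.7500,-18.7500)
o1: d²=20 ≤ ρ²=36; F_rep = 38·(-2,-4)/20² = (-0.1900,-0.3800)
o2: d²=452 > ρ²=36 → inactive
o3: d²=100 > ρ²=36 → inactive
o4: d²=281 > ρ²=36 → inactive
F = F_att + ΣF_rep = (13.5600,-19.1300)
p' = p + 1/5·F = (-5.2880,1.1740)

Fx=13.5600 Fy=-19.1300 x'=-5.2880 y'=1.1740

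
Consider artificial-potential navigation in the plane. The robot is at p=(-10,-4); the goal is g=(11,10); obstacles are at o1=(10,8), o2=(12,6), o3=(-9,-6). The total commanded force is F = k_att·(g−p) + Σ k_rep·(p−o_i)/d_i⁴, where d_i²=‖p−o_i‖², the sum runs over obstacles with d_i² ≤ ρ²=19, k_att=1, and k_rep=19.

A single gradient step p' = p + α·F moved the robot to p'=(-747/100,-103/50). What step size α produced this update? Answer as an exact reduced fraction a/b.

F_att = 1·(g−p) = 1·(21,14) = (21.0000,14.0000)
o1: d²=544 > ρ²=19 → inactive
o2: d²=584 > ρ²=19 → inactive
o3: d²=5 ≤ ρ²=19; F_rep = 19·(-1,2)/5² = (-0.7600,1.5200)
F = F_att + ΣF_rep = (20.2400,15.5200)
Δp = p'−p = (2.5300,1.9400); α = Δx/Fx = (253/100) / (506/25) = 1/8
check: Δy/Fy = (97/50) / (388/25) = 1/8 ✓

α = 1/8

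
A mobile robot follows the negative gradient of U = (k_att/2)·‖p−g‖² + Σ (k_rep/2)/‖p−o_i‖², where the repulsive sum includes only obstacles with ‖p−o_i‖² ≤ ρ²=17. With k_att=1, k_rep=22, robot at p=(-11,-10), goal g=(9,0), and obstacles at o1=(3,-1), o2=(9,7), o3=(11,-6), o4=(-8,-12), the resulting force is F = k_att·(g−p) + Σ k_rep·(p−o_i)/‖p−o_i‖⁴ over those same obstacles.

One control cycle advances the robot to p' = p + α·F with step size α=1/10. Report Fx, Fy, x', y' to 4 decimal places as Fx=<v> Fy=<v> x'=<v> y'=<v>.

Fx=19.6095 Fy=10.2604 x'=-9.0391 y'=-8.9740

F_att = 1·(g−p) = 1·(20,10) = (20.0000,10.0000)
o1: d²=277 > ρ²=17 → inactive
o2: d²=689 > ρ²=17 → inactive
o3: d²=500 > ρ²=17 → inactive
o4: d²=13 ≤ ρ²=17; F_rep = 22·(-3,2)/13² = (-0.3905,0.2604)
F = F_att + ΣF_rep = (19.6095,10.2604)
p' = p + 1/10·F = (-9.0391,-8.9740)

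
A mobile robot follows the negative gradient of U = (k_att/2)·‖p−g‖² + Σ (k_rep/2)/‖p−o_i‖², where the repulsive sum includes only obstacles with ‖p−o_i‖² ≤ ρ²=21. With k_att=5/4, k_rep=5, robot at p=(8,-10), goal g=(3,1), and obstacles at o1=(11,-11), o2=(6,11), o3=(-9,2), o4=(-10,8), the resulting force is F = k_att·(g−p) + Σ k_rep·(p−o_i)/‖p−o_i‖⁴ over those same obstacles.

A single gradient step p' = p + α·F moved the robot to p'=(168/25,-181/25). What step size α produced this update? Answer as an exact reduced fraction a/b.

α = 1/5

F_att = 5/4·(g−p) = 5/4·(-5,11) = (-6.2500,13.7500)
o1: d²=10 ≤ ρ²=21; F_rep = 5·(-3,1)/10² = (-0.1500,0.0500)
o2: d²=445 > ρ²=21 → inactive
o3: d²=433 > ρ²=21 → inactive
o4: d²=648 > ρ²=21 → inactive
F = F_att + ΣF_rep = (-6.4000,13.8000)
Δp = p'−p = (-1.2800,2.7600); α = Δx/Fx = (-32/25) / (-32/5) = 1/5
check: Δy/Fy = (69/25) / (69/5) = 1/5 ✓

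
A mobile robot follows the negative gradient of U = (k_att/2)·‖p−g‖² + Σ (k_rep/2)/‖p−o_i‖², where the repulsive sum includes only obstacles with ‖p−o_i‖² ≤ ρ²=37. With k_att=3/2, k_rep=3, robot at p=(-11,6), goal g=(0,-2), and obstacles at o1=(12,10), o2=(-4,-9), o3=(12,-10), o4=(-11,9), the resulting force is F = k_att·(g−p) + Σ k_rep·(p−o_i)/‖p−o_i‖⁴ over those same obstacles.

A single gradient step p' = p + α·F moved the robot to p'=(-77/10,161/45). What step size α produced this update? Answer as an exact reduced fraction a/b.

F_att = 3/2·(g−p) = 3/2·(11,-8) = (16.5000,-12.0000)
o1: d²=545 > ρ²=37 → inactive
o2: d²=274 > ρ²=37 → inactive
o3: d²=785 > ρ²=37 → inactive
o4: d²=9 ≤ ρ²=37; F_rep = 3·(0,-3)/9² = (0.0000,-0.1111)
F = F_att + ΣF_rep = (16.5000,-12.1111)
Δp = p'−p = (3.3000,-2.4222); α = Δx/Fx = (33/10) / (33/2) = 1/5
check: Δy/Fy = (-109/45) / (-109/9) = 1/5 ✓

α = 1/5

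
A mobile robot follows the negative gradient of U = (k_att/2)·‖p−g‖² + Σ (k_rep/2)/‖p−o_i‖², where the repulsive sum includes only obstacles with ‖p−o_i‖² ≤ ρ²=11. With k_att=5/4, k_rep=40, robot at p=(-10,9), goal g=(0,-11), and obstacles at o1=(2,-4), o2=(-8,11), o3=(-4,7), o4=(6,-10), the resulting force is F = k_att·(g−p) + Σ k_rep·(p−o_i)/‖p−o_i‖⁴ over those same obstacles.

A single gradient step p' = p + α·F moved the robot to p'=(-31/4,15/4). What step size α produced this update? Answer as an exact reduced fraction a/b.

α = 1/5

F_att = 5/4·(g−p) = 5/4·(10,-20) = (12.5000,-25.0000)
o1: d²=313 > ρ²=11 → inactive
o2: d²=8 ≤ ρ²=11; F_rep = 40·(-2,-2)/8² = (-1.2500,-1.2500)
o3: d²=40 > ρ²=11 → inactive
o4: d²=617 > ρ²=11 → inactive
F = F_att + ΣF_rep = (11.2500,-26.2500)
Δp = p'−p = (2.2500,-5.2500); α = Δx/Fx = (9/4) / (45/4) = 1/5
check: Δy/Fy = (-21/4) / (-105/4) = 1/5 ✓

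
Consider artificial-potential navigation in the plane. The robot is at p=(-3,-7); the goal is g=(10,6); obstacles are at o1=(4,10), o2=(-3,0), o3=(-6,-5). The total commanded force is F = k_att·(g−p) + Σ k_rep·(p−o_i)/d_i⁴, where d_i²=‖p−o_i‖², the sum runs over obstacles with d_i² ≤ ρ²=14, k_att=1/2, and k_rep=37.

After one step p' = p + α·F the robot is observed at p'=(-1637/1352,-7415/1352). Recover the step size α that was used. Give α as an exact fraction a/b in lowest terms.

α = 1/4

F_att = 1/2·(g−p) = 1/2·(13,13) = (6.5000,6.5000)
o1: d²=338 > ρ²=14 → inactive
o2: d²=49 > ρ²=14 → inactive
o3: d²=13 ≤ ρ²=14; F_rep = 37·(3,-2)/13² = (0.6568,-0.4379)
F = F_att + ΣF_rep = (7.1568,6.0621)
Δp = p'−p = (1.7892,1.5155); α = Δx/Fx = (2419/1352) / (2419/338) = 1/4
check: Δy/Fy = (2049/1352) / (2049/338) = 1/4 ✓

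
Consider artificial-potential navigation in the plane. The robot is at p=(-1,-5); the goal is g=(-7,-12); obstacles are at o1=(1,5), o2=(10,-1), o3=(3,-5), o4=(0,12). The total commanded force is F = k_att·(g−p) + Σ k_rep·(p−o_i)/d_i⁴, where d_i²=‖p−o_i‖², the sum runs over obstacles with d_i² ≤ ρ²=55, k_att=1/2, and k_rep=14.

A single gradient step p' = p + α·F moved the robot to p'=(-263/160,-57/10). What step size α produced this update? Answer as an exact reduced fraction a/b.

α = 1/5

F_att = 1/2·(g−p) = 1/2·(-6,-7) = (-3.0000,-3.5000)
o1: d²=104 > ρ²=55 → inactive
o2: d²=137 > ρ²=55 → inactive
o3: d²=16 ≤ ρ²=55; F_rep = 14·(-4,0)/16² = (-0.2188,0.0000)
o4: d²=290 > ρ²=55 → inactive
F = F_att + ΣF_rep = (-3.2188,-3.5000)
Δp = p'−p = (-0.6438,-0.7000); α = Δx/Fx = (-103/160) / (-103/32) = 1/5
check: Δy/Fy = (-7/10) / (-7/2) = 1/5 ✓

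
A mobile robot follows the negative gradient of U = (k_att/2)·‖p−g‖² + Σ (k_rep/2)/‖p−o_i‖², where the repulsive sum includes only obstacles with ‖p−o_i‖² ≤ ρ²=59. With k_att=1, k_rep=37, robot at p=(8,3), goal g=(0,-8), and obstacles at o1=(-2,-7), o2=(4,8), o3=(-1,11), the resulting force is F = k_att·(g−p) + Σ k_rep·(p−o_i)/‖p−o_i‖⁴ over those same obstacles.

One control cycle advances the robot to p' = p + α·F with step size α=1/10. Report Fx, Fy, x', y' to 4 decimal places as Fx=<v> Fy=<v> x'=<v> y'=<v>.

F_att = 1·(g−p) = 1·(-8,-11) = (-8.0000,-11.0000)
o1: d²=200 > ρ²=59 → inactive
o2: d²=41 ≤ ρ²=59; F_rep = 37·(4,-5)/41² = (0.0880,-0.1101)
o3: d²=145 > ρ²=59 → inactive
F = F_att + ΣF_rep = (-7.9120,-11.1101)
p' = p + 1/10·F = (7.2088,1.8890)

Fx=-7.9120 Fy=-11.1101 x'=7.2088 y'=1.8890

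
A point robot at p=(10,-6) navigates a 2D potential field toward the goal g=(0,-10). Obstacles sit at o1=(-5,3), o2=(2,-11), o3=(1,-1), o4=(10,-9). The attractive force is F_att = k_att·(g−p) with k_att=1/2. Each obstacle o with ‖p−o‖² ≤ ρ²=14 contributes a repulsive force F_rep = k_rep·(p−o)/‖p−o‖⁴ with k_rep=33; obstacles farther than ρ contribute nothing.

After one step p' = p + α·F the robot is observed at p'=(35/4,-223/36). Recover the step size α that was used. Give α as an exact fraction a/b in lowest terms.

F_att = 1/2·(g−p) = 1/2·(-10,-4) = (-5.0000,-2.0000)
o1: d²=306 > ρ²=14 → inactive
o2: d²=89 > ρ²=14 → inactive
o3: d²=106 > ρ²=14 → inactive
o4: d²=9 ≤ ρ²=14; F_rep = 33·(0,3)/9² = (0.0000,1.2222)
F = F_att + ΣF_rep = (-5.0000,-0.7778)
Δp = p'−p = (-1.2500,-0.1944); α = Δx/Fx = (-5/4) / (-5) = 1/4
check: Δy/Fy = (-7/36) / (-7/9) = 1/4 ✓

α = 1/4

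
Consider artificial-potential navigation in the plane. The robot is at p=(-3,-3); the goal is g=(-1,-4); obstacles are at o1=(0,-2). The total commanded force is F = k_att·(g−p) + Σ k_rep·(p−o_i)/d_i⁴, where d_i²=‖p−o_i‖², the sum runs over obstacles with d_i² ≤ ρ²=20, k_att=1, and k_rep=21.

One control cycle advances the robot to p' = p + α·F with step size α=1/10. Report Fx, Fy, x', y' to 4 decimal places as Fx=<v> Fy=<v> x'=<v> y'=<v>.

Fx=1.3700 Fy=-1.2100 x'=-2.8630 y'=-3.1210

F_att = 1·(g−p) = 1·(2,-1) = (2.0000,-1.0000)
o1: d²=10 ≤ ρ²=20; F_rep = 21·(-3,-1)/10² = (-0.6300,-0.2100)
F = F_att + ΣF_rep = (1.3700,-1.2100)
p' = p + 1/10·F = (-2.8630,-3.1210)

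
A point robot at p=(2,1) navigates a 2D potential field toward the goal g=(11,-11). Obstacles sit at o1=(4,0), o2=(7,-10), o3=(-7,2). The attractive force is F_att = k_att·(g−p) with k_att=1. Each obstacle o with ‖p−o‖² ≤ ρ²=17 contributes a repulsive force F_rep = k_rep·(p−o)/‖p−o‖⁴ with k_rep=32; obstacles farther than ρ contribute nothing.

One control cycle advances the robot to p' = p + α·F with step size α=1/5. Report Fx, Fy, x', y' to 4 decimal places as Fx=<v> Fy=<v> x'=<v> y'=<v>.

Fx=6.4400 Fy=-10.7200 x'=3.2880 y'=-1.1440

F_att = 1·(g−p) = 1·(9,-12) = (9.0000,-12.0000)
o1: d²=5 ≤ ρ²=17; F_rep = 32·(-2,1)/5² = (-2.5600,1.2800)
o2: d²=146 > ρ²=17 → inactive
o3: d²=82 > ρ²=17 → inactive
F = F_att + ΣF_rep = (6.4400,-10.7200)
p' = p + 1/5·F = (3.2880,-1.1440)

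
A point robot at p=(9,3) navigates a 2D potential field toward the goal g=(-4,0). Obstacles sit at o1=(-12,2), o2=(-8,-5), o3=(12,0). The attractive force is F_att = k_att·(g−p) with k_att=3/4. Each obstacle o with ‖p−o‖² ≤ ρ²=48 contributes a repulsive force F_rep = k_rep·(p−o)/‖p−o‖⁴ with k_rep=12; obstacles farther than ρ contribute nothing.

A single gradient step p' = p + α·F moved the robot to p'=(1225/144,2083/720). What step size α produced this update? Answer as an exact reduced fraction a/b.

α = 1/20

F_att = 3/4·(g−p) = 3/4·(-13,-3) = (-9.7500,-2.2500)
o1: d²=442 > ρ²=48 → inactive
o2: d²=353 > ρ²=48 → inactive
o3: d²=18 ≤ ρ²=48; F_rep = 12·(-3,3)/18² = (-0.1111,0.1111)
F = F_att + ΣF_rep = (-9.8611,-2.1389)
Δp = p'−p = (-0.4931,-0.1069); α = Δx/Fx = (-71/144) / (-355/36) = 1/20
check: Δy/Fy = (-77/720) / (-77/36) = 1/20 ✓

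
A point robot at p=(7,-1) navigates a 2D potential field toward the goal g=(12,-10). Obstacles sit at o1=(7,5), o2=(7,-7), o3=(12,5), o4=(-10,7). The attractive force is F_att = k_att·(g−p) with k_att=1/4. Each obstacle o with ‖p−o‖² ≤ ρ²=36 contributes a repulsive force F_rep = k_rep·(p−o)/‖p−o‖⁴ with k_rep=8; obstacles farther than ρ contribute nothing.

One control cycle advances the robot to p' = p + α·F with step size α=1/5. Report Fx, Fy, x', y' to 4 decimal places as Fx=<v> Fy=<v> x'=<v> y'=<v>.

Fx=1.2500 Fy=-2.2500 x'=7.2500 y'=-1.4500

F_att = 1/4·(g−p) = 1/4·(5,-9) = (1.2500,-2.2500)
o1: d²=36 ≤ ρ²=36; F_rep = 8·(0,-6)/36² = (0.0000,-0.0370)
o2: d²=36 ≤ ρ²=36; F_rep = 8·(0,6)/36² = (0.0000,0.0370)
o3: d²=61 > ρ²=36 → inactive
o4: d²=353 > ρ²=36 → inactive
F = F_att + ΣF_rep = (1.2500,-2.2500)
p' = p + 1/5·F = (7.2500,-1.4500)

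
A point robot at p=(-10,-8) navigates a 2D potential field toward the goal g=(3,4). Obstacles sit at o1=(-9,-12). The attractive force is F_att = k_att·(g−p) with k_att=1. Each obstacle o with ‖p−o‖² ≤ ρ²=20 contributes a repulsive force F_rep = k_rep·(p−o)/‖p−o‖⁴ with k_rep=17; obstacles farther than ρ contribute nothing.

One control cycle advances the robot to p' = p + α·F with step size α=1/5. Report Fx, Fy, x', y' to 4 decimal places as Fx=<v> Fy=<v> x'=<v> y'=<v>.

F_att = 1·(g−p) = 1·(13,12) = (13.0000,12.0000)
o1: d²=17 ≤ ρ²=20; F_rep = 17·(-1,4)/17² = (-0.0588,0.2353)
F = F_att + ΣF_rep = (12.9412,12.2353)
p' = p + 1/5·F = (-7.4118,-5.5529)

Fx=12.9412 Fy=12.2353 x'=-7.4118 y'=-5.5529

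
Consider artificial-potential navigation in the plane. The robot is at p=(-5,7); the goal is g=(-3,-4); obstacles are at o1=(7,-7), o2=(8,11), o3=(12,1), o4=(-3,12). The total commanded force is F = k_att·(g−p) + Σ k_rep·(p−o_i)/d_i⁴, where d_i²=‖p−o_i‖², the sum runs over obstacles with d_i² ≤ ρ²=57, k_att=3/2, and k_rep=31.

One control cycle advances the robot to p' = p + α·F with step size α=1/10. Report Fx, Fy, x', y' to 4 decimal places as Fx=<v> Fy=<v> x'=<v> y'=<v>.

F_att = 3/2·(g−p) = 3/2·(2,-11) = (3.0000,-16.5000)
o1: d²=340 > ρ²=57 → inactive
o2: d²=185 > ρ²=57 → inactive
o3: d²=325 > ρ²=57 → inactive
o4: d²=29 ≤ ρ²=57; F_rep = 31·(-2,-5)/29² = (-0.0737,-0.1843)
F = F_att + ΣF_rep = (2.9263,-16.6843)
p' = p + 1/10·F = (-4.7074,5.3316)

Fx=2.9263 Fy=-16.6843 x'=-4.7074 y'=5.3316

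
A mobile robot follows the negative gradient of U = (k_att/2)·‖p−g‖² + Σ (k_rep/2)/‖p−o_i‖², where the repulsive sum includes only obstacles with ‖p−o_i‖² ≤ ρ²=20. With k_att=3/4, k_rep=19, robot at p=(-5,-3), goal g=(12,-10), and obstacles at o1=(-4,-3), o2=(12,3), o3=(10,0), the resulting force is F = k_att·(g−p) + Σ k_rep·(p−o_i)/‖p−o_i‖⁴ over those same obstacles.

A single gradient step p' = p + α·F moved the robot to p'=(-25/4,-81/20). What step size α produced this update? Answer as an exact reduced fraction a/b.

α = 1/5

F_att = 3/4·(g−p) = 3/4·(17,-7) = (12.7500,-5.2500)
o1: d²=1 ≤ ρ²=20; F_rep = 19·(-1,0)/1² = (-19.0000,0.0000)
o2: d²=325 > ρ²=20 → inactive
o3: d²=234 > ρ²=20 → inactive
F = F_att + ΣF_rep = (-6.2500,-5.2500)
Δp = p'−p = (-1.2500,-1.0500); α = Δx/Fx = (-5/4) / (-25/4) = 1/5
check: Δy/Fy = (-21/20) / (-21/4) = 1/5 ✓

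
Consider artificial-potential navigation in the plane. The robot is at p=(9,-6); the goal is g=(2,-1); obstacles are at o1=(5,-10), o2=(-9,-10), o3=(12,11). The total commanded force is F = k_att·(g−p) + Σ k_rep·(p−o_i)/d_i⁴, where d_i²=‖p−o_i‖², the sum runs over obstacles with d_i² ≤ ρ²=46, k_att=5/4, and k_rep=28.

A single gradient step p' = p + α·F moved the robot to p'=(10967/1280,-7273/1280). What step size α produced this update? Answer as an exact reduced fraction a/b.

α = 1/20

F_att = 5/4·(g−p) = 5/4·(-7,5) = (-8.7500,6.2500)
o1: d²=32 ≤ ρ²=46; F_rep = 28·(4,4)/32² = (0.1094,0.1094)
o2: d²=340 > ρ²=46 → inactive
o3: d²=298 > ρ²=46 → inactive
F = F_att + ΣF_rep = (-8.6406,6.3594)
Δp = p'−p = (-0.4320,0.3180); α = Δx/Fx = (-553/1280) / (-553/64) = 1/20
check: Δy/Fy = (407/1280) / (407/64) = 1/20 ✓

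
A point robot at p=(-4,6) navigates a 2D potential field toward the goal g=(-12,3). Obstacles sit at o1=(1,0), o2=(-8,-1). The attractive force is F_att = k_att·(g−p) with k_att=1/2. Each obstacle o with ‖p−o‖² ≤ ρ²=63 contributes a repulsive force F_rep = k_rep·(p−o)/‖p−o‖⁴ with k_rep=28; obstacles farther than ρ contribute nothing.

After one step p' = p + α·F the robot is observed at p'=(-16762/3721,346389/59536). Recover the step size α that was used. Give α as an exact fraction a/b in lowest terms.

F_att = 1/2·(g−p) = 1/2·(-8,-3) = (-4.0000,-1.5000)
o1: d²=61 ≤ ρ²=63; F_rep = 28·(-5,6)/61² = (-0.0376,0.0451)
o2: d²=65 > ρ²=63 → inactive
F = F_att + ΣF_rep = (-4.0376,-1.4549)
Δp = p'−p = (-0.5047,-0.1819); α = Δx/Fx = (-1878/3721) / (-15024/3721) = 1/8
check: Δy/Fy = (-10827/59536) / (-10827/7442) = 1/8 ✓

α = 1/8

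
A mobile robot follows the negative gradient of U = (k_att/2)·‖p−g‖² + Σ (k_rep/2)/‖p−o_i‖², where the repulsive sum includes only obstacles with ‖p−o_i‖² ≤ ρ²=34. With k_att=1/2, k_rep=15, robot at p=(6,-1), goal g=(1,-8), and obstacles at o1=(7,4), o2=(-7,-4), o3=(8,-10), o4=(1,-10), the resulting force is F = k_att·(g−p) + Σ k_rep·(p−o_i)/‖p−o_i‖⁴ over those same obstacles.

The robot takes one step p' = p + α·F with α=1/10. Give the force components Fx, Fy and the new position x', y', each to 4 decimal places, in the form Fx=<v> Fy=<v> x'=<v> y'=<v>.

Fx=-2.5222 Fy=-3.6109 x'=5.7478 y'=-1.3611

F_att = 1/2·(g−p) = 1/2·(-5,-7) = (-2.5000,-3.5000)
o1: d²=26 ≤ ρ²=34; F_rep = 15·(-1,-5)/26² = (-0.0222,-0.1109)
o2: d²=178 > ρ²=34 → inactive
o3: d²=85 > ρ²=34 → inactive
o4: d²=106 > ρ²=34 → inactive
F = F_att + ΣF_rep = (-2.5222,-3.6109)
p' = p + 1/10·F = (5.7478,-1.3611)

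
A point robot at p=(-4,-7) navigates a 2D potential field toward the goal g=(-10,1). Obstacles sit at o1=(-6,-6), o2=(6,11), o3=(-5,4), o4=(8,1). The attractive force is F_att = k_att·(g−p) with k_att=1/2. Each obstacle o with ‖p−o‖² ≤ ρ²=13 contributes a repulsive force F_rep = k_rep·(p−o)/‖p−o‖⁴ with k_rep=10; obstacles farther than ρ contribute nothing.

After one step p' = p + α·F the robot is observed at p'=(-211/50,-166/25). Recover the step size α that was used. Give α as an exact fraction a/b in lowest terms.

α = 1/10

F_att = 1/2·(g−p) = 1/2·(-6,8) = (-3.0000,4.0000)
o1: d²=5 ≤ ρ²=13; F_rep = 10·(2,-1)/5² = (0.8000,-0.4000)
o2: d²=424 > ρ²=13 → inactive
o3: d²=122 > ρ²=13 → inactive
o4: d²=208 > ρ²=13 → inactive
F = F_att + ΣF_rep = (-2.2000,3.6000)
Δp = p'−p = (-0.2200,0.3600); α = Δx/Fx = (-11/50) / (-11/5) = 1/10
check: Δy/Fy = (9/25) / (18/5) = 1/10 ✓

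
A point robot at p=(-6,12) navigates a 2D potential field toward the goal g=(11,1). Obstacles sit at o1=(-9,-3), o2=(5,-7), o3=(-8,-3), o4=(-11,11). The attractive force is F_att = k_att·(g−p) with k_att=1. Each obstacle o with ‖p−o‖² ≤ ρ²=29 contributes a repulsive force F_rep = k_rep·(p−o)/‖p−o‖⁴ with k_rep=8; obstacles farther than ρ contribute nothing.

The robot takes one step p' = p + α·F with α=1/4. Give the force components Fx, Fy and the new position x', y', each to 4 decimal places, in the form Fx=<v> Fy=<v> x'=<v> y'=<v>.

Fx=17.0592 Fy=-10.9882 x'=-1.7352 y'=9.2530

F_att = 1·(g−p) = 1·(17,-11) = (17.0000,-11.0000)
o1: d²=234 > ρ²=29 → inactive
o2: d²=482 > ρ²=29 → inactive
o3: d²=229 > ρ²=29 → inactive
o4: d²=26 ≤ ρ²=29; F_rep = 8·(5,1)/26² = (0.0592,0.0118)
F = F_att + ΣF_rep = (17.0592,-10.9882)
p' = p + 1/4·F = (-1.7352,9.2530)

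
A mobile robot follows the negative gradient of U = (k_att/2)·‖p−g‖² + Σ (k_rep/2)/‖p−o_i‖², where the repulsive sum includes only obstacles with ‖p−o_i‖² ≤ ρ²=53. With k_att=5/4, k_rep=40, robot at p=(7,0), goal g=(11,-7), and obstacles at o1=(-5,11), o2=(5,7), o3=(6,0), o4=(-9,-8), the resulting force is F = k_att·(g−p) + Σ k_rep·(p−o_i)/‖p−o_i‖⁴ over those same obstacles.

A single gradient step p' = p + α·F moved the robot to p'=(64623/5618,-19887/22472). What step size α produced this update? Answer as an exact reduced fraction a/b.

α = 1/10

F_att = 5/4·(g−p) = 5/4·(4,-7) = (5.0000,-8.7500)
o1: d²=265 > ρ²=53 → inactive
o2: d²=53 ≤ ρ²=53; F_rep = 40·(2,-7)/53² = (0.0285,-0.0997)
o3: d²=1 ≤ ρ²=53; F_rep = 40·(1,0)/1² = (40.0000,0.0000)
o4: d²=320 > ρ²=53 → inactive
F = F_att + ΣF_rep = (45.0285,-8.8497)
Δp = p'−p = (4.5028,-0.8850); α = Δx/Fx = (25297/5618) / (126485/2809) = 1/10
check: Δy/Fy = (-19887/22472) / (-99435/11236) = 1/10 ✓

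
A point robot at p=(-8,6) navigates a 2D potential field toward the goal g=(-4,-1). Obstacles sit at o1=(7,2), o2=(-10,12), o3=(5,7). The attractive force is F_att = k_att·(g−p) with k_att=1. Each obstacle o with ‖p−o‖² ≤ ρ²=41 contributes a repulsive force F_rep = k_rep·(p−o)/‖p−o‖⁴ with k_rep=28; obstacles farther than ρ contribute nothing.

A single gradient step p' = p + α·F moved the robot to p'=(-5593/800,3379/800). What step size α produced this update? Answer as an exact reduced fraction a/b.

α = 1/4

F_att = 1·(g−p) = 1·(4,-7) = (4.0000,-7.0000)
o1: d²=241 > ρ²=41 → inactive
o2: d²=40 ≤ ρ²=41; F_rep = 28·(2,-6)/40² = (0.0350,-0.1050)
o3: d²=170 > ρ²=41 → inactive
F = F_att + ΣF_rep = (4.0350,-7.1050)
Δp = p'−p = (1.0088,-1.7763); α = Δx/Fx = (807/800) / (807/200) = 1/4
check: Δy/Fy = (-1421/800) / (-1421/200) = 1/4 ✓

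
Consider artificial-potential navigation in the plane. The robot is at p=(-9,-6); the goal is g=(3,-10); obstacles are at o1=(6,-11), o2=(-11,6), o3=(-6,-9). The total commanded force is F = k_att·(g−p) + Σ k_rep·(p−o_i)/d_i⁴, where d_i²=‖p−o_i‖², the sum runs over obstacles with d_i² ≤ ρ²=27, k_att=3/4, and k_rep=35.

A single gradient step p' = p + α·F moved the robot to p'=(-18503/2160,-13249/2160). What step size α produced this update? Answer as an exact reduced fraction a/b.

F_att = 3/4·(g−p) = 3/4·(12,-4) = (9.0000,-3.0000)
o1: d²=250 > ρ²=27 → inactive
o2: d²=148 > ρ²=27 → inactive
o3: d²=18 ≤ ρ²=27; F_rep = 35·(-3,3)/18² = (-0.3241,0.3241)
F = F_att + ΣF_rep = (8.6759,-2.6759)
Δp = p'−p = (0.4338,-0.1338); α = Δx/Fx = (937/2160) / (937/108) = 1/20
check: Δy/Fy = (-289/2160) / (-289/108) = 1/20 ✓

α = 1/20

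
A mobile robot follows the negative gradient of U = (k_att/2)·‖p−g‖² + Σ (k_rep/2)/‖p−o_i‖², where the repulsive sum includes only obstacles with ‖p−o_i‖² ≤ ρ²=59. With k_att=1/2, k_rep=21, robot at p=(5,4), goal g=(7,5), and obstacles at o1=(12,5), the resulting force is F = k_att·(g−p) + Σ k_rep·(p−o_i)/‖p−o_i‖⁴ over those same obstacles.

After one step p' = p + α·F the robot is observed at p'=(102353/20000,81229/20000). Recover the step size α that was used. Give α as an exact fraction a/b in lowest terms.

α = 1/8

F_att = 1/2·(g−p) = 1/2·(2,1) = (1.0000,0.5000)
o1: d²=50 ≤ ρ²=59; F_rep = 21·(-7,-1)/50² = (-0.0588,-0.0084)
F = F_att + ΣF_rep = (0.9412,0.4916)
Δp = p'−p = (0.1177,0.0614); α = Δx/Fx = (2353/20000) / (2353/2500) = 1/8
check: Δy/Fy = (1229/20000) / (1229/2500) = 1/8 ✓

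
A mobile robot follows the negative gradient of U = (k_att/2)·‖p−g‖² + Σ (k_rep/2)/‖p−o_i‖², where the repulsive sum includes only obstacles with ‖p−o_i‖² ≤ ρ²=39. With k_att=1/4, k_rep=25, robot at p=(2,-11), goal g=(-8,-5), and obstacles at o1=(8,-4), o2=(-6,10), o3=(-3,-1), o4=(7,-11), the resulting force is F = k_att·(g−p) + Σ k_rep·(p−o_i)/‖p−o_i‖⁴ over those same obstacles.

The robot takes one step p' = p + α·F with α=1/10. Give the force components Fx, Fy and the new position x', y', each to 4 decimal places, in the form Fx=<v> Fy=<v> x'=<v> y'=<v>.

Fx=-2.7000 Fy=1.5000 x'=1.7300 y'=-10.8500

F_att = 1/4·(g−p) = 1/4·(-10,6) = (-2.5000,1.5000)
o1: d²=85 > ρ²=39 → inactive
o2: d²=505 > ρ²=39 → inactive
o3: d²=125 > ρ²=39 → inactive
o4: d²=25 ≤ ρ²=39; F_rep = 25·(-5,0)/25² = (-0.2000,0.0000)
F = F_att + ΣF_rep = (-2.7000,1.5000)
p' = p + 1/10·F = (1.7300,-10.8500)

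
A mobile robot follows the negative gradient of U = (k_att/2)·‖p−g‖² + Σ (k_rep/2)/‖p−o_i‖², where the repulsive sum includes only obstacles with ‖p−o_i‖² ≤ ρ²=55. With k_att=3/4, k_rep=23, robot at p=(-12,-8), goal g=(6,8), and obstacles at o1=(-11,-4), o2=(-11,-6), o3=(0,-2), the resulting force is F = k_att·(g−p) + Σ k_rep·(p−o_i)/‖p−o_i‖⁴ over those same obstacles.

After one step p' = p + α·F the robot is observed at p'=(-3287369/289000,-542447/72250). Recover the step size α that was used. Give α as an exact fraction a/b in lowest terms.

α = 1/20

F_att = 3/4·(g−p) = 3/4·(18,16) = (13.5000,12.0000)
o1: d²=17 ≤ ρ²=55; F_rep = 23·(-1,-4)/17² = (-0.0796,-0.3183)
o2: d²=5 ≤ ρ²=55; F_rep = 23·(-1,-2)/5² = (-0.9200,-1.8400)
o3: d²=180 > ρ²=55 → inactive
F = F_att + ΣF_rep = (12.5004,9.8417)
Δp = p'−p = (0.6250,0.4921); α = Δx/Fx = (180631/289000) / (180631/14450) = 1/20
check: Δy/Fy = (35553/72250) / (71106/7225) = 1/20 ✓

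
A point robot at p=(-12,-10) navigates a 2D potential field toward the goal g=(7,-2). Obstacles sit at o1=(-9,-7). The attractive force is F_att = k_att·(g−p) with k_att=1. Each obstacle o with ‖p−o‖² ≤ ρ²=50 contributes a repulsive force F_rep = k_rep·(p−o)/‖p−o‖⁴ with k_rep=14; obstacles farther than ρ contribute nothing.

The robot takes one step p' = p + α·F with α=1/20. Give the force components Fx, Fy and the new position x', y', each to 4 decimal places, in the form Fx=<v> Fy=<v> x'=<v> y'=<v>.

Fx=18.8704 Fy=7.8704 x'=-11.0565 y'=-9.6065

F_att = 1·(g−p) = 1·(19,8) = (19.0000,8.0000)
o1: d²=18 ≤ ρ²=50; F_rep = 14·(-3,-3)/18² = (-0.1296,-0.1296)
F = F_att + ΣF_rep = (18.8704,7.8704)
p' = p + 1/20·F = (-11.0565,-9.6065)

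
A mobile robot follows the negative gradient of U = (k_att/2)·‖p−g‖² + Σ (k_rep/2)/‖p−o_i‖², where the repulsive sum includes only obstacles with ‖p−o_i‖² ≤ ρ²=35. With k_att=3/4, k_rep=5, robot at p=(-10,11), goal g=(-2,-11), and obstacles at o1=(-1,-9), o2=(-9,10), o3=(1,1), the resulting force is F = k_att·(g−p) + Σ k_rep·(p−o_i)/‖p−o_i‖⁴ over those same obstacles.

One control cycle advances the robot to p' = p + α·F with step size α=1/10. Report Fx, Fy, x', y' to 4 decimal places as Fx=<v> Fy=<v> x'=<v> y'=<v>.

Fx=4.7500 Fy=-15.2500 x'=-9.5250 y'=9.4750

F_att = 3/4·(g−p) = 3/4·(8,-22) = (6.0000,-16.5000)
o1: d²=481 > ρ²=35 → inactive
o2: d²=2 ≤ ρ²=35; F_rep = 5·(-1,1)/2² = (-1.2500,1.2500)
o3: d²=221 > ρ²=35 → inactive
F = F_att + ΣF_rep = (4.7500,-15.2500)
p' = p + 1/10·F = (-9.5250,9.4750)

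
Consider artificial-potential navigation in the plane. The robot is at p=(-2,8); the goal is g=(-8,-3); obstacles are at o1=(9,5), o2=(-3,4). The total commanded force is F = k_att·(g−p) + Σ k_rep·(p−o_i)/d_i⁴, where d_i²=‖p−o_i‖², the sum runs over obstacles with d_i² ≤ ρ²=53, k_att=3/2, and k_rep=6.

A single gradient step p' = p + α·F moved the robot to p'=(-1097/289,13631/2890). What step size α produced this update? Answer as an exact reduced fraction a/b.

F_att = 3/2·(g−p) = 3/2·(-6,-11) = (-9.0000,-16.5000)
o1: d²=130 > ρ²=53 → inactive
o2: d²=17 ≤ ρ²=53; F_rep = 6·(1,4)/17² = (0.0208,0.0830)
F = F_att + ΣF_rep = (-8.9792,-16.4170)
Δp = p'−p = (-1.7958,-3.2834); α = Δx/Fx = (-519/289) / (-2595/289) = 1/5
check: Δy/Fy = (-9489/2890) / (-9489/578) = 1/5 ✓

α = 1/5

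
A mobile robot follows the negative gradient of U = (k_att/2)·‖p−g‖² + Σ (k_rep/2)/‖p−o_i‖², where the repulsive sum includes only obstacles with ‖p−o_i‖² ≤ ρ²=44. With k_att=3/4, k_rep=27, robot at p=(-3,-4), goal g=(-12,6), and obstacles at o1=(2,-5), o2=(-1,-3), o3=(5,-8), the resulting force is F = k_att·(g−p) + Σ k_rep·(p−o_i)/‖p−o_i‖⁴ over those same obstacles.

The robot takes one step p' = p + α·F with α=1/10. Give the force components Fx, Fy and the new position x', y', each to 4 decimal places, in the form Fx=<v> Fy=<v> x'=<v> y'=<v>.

Fx=-9.1097 Fy=6.4599 x'=-3.9110 y'=-3.3540

F_att = 3/4·(g−p) = 3/4·(-9,10) = (-6.7500,7.5000)
o1: d²=26 ≤ ρ²=44; F_rep = 27·(-5,1)/26² = (-0.1997,0.0399)
o2: d²=5 ≤ ρ²=44; F_rep = 27·(-2,-1)/5² = (-2.1600,-1.0800)
o3: d²=80 > ρ²=44 → inactive
F = F_att + ΣF_rep = (-9.1097,6.4599)
p' = p + 1/10·F = (-3.9110,-3.3540)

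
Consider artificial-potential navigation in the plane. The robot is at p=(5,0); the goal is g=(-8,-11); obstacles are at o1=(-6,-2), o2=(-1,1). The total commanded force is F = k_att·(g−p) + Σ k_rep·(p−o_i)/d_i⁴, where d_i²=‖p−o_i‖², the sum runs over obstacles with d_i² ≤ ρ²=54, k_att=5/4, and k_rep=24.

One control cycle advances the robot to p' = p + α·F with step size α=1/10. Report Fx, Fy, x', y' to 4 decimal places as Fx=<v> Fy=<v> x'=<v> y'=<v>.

F_att = 5/4·(g−p) = 5/4·(-13,-11) = (-16.2500,-13.7500)
o1: d²=125 > ρ²=54 → inactive
o2: d²=37 ≤ ρ²=54; F_rep = 24·(6,-1)/37² = (0.1052,-0.0175)
F = F_att + ΣF_rep = (-16.1448,-13.7675)
p' = p + 1/10·F = (3.3855,-1.3768)

Fx=-16.1448 Fy=-13.7675 x'=3.3855 y'=-1.3768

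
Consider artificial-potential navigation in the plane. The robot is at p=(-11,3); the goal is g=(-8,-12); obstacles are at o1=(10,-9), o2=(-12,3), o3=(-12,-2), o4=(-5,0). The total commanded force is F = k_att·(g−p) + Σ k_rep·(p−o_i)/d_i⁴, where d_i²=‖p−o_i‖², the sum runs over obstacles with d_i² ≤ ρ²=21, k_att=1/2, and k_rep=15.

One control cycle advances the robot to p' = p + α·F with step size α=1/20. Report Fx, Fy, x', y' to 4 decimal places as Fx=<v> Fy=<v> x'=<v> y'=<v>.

F_att = 1/2·(g−p) = 1/2·(3,-15) = (1.5000,-7.5000)
o1: d²=585 > ρ²=21 → inactive
o2: d²=1 ≤ ρ²=21; F_rep = 15·(1,0)/1² = (15.0000,0.0000)
o3: d²=26 > ρ²=21 → inactive
o4: d²=45 > ρ²=21 → inactive
F = F_att + ΣF_rep = (16.5000,-7.5000)
p' = p + 1/20·F = (-10.1750,2.6250)

Fx=16.5000 Fy=-7.5000 x'=-10.1750 y'=2.6250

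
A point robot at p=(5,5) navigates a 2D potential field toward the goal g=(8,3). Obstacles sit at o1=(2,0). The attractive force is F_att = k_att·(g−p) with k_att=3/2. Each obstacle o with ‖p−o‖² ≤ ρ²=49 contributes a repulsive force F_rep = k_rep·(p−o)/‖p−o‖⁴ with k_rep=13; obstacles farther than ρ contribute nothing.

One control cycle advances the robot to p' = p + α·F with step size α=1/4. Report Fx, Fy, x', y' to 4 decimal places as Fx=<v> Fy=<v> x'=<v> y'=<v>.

F_att = 3/2·(g−p) = 3/2·(3,-2) = (4.5000,-3.0000)
o1: d²=34 ≤ ρ²=49; F_rep = 13·(3,5)/34² = (0.0337,0.0562)
F = F_att + ΣF_rep = (4.5337,-2.9438)
p' = p + 1/4·F = (6.1334,4.2641)

Fx=4.5337 Fy=-2.9438 x'=6.1334 y'=4.2641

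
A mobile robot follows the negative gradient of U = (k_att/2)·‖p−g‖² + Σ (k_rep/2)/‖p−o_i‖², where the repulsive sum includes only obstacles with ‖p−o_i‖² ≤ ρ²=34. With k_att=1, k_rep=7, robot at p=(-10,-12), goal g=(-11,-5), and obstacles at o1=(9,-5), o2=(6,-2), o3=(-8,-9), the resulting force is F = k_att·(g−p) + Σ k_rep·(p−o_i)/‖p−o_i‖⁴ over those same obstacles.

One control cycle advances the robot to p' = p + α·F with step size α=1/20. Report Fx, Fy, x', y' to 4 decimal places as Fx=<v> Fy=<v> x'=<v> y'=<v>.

Fx=-1.0828 Fy=6.8757 x'=-10.0541 y'=-11.6562

F_att = 1·(g−p) = 1·(-1,7) = (-1.0000,7.0000)
o1: d²=410 > ρ²=34 → inactive
o2: d²=356 > ρ²=34 → inactive
o3: d²=13 ≤ ρ²=34; F_rep = 7·(-2,-3)/13² = (-0.0828,-0.1243)
F = F_att + ΣF_rep = (-1.0828,6.8757)
p' = p + 1/20·F = (-10.0541,-11.6562)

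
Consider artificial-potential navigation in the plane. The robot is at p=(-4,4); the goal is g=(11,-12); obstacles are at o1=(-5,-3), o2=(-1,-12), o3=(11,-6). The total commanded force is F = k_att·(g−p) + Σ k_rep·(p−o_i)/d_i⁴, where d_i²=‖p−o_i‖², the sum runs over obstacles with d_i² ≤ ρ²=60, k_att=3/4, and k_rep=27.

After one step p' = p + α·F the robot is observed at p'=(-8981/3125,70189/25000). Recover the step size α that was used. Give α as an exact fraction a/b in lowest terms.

α = 1/10

F_att = 3/4·(g−p) = 3/4·(15,-16) = (11.2500,-12.0000)
o1: d²=50 ≤ ρ²=60; F_rep = 27·(1,7)/50² = (0.0108,0.0756)
o2: d²=265 > ρ²=60 → inactive
o3: d²=325 > ρ²=60 → inactive
F = F_att + ΣF_rep = (11.2608,-11.9244)
Δp = p'−p = (1.1261,-1.1924); α = Δx/Fx = (3519/3125) / (7038/625) = 1/10
check: Δy/Fy = (-29811/25000) / (-29811/2500) = 1/10 ✓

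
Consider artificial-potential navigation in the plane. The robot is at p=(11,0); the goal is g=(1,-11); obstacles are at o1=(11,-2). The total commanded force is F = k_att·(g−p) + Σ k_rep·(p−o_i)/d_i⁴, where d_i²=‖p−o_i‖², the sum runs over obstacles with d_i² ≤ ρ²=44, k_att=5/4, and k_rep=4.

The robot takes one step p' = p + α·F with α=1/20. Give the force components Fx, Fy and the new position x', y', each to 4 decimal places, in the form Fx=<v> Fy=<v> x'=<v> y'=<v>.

F_att = 5/4·(g−p) = 5/4·(-10,-11) = (-12.5000,-13.7500)
o1: d²=4 ≤ ρ²=44; F_rep = 4·(0,2)/4² = (0.0000,0.5000)
F = F_att + ΣF_rep = (-12.5000,-13.2500)
p' = p + 1/20·F = (10.3750,-0.6625)

Fx=-12.5000 Fy=-13.2500 x'=10.3750 y'=-0.6625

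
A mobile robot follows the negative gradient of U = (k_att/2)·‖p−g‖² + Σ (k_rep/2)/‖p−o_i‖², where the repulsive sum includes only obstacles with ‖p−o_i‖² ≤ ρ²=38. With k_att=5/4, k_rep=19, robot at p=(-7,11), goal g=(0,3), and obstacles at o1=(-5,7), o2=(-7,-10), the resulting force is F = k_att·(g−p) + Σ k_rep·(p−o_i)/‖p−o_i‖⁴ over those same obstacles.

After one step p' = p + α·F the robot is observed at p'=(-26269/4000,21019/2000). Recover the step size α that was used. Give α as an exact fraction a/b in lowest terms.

F_att = 5/4·(g−p) = 5/4·(7,-8) = (8.7500,-10.0000)
o1: d²=20 ≤ ρ²=38; F_rep = 19·(-2,4)/20² = (-0.0950,0.1900)
o2: d²=441 > ρ²=38 → inactive
F = F_att + ΣF_rep = (8.6550,-9.8100)
Δp = p'−p = (0.4328,-0.4905); α = Δx/Fx = (1731/4000) / (1731/200) = 1/20
check: Δy/Fy = (-981/2000) / (-981/100) = 1/20 ✓

α = 1/20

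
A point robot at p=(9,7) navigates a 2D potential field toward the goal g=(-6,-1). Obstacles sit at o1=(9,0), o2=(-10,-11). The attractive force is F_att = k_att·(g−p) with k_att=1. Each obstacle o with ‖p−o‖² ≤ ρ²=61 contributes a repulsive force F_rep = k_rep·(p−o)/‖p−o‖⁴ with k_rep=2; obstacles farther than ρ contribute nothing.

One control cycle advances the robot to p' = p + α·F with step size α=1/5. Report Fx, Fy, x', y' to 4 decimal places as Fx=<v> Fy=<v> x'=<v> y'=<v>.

F_att = 1·(g−p) = 1·(-15,-8) = (-15.0000,-8.0000)
o1: d²=49 ≤ ρ²=61; F_rep = 2·(0,7)/49² = (0.0000,0.0058)
o2: d²=685 > ρ²=61 → inactive
F = F_att + ΣF_rep = (-15.0000,-7.9942)
p' = p + 1/5·F = (6.0000,5.4012)

Fx=-15.0000 Fy=-7.9942 x'=6.0000 y'=5.4012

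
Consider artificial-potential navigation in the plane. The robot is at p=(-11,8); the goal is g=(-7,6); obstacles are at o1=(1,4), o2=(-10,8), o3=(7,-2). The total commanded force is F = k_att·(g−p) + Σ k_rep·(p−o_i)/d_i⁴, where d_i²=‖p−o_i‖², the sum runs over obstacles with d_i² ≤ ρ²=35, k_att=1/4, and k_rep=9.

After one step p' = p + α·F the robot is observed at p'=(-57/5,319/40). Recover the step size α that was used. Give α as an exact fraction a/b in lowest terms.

α = 1/20

F_att = 1/4·(g−p) = 1/4·(4,-2) = (1.0000,-0.5000)
o1: d²=160 > ρ²=35 → inactive
o2: d²=1 ≤ ρ²=35; F_rep = 9·(-1,0)/1² = (-9.0000,0.0000)
o3: d²=424 > ρ²=35 → inactive
F = F_att + ΣF_rep = (-8.0000,-0.5000)
Δp = p'−p = (-0.4000,-0.0250); α = Δx/Fx = (-2/5) / (-8) = 1/20
check: Δy/Fy = (-1/40) / (-1/2) = 1/20 ✓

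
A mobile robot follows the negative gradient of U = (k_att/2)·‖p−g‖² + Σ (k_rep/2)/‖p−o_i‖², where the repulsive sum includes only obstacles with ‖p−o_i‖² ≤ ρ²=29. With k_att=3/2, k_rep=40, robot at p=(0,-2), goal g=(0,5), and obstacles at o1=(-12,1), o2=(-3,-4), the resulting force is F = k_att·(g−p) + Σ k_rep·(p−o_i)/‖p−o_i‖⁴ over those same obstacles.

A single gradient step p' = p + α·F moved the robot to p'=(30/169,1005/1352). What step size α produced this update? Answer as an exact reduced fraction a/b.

F_att = 3/2·(g−p) = 3/2·(0,7) = (0.0000,10.5000)
o1: d²=153 > ρ²=29 → inactive
o2: d²=13 ≤ ρ²=29; F_rep = 40·(3,2)/13² = (0.7101,0.4734)
F = F_att + ΣF_rep = (0.7101,10.9734)
Δp = p'−p = (0.1775,2.7433); α = Δx/Fx = (30/169) / (120/169) = 1/4
check: Δy/Fy = (3709/1352) / (3709/338) = 1/4 ✓

α = 1/4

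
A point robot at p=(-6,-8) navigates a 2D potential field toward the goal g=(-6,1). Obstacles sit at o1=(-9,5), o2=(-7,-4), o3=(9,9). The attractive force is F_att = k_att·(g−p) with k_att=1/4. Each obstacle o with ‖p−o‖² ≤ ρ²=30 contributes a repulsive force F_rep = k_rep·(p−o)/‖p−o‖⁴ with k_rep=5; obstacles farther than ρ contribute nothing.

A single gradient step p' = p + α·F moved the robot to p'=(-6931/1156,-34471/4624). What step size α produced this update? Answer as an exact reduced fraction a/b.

α = 1/4

F_att = 1/4·(g−p) = 1/4·(0,9) = (0.0000,2.2500)
o1: d²=178 > ρ²=30 → inactive
o2: d²=17 ≤ ρ²=30; F_rep = 5·(1,-4)/17² = (0.0173,-0.0692)
o3: d²=514 > ρ²=30 → inactive
F = F_att + ΣF_rep = (0.0173,2.1808)
Δp = p'−p = (0.0043,0.5452); α = Δx/Fx = (5/1156) / (5/289) = 1/4
check: Δy/Fy = (2521/4624) / (2521/1156) = 1/4 ✓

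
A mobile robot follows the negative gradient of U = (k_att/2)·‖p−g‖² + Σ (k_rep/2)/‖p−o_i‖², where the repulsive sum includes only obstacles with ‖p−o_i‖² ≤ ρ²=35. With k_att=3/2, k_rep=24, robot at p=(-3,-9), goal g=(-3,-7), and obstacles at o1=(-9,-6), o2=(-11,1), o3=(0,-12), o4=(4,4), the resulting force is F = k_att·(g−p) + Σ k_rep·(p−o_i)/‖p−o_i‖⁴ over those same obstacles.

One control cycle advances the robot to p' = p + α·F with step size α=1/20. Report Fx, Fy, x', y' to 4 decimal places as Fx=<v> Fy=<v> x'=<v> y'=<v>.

F_att = 3/2·(g−p) = 3/2·(0,2) = (0.0000,3.0000)
o1: d²=45 > ρ²=35 → inactive
o2: d²=164 > ρ²=35 → inactive
o3: d²=18 ≤ ρ²=35; F_rep = 24·(-3,3)/18² = (-0.2222,0.2222)
o4: d²=218 > ρ²=35 → inactive
F = F_att + ΣF_rep = (-0.2222,3.2222)
p' = p + 1/20·F = (-3.0111,-8.8389)

Fx=-0.2222 Fy=3.2222 x'=-3.0111 y'=-8.8389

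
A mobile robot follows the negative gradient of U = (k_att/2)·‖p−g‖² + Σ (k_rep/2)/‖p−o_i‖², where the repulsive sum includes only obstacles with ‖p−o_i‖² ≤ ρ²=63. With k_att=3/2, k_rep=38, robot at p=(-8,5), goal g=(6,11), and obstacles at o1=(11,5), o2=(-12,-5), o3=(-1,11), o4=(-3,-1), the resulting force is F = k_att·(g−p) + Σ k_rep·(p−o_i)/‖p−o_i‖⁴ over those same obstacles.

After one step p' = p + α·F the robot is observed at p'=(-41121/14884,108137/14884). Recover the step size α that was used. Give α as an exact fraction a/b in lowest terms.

α = 1/4

F_att = 3/2·(g−p) = 3/2·(14,6) = (21.0000,9.0000)
o1: d²=361 > ρ²=63 → inactive
o2: d²=116 > ρ²=63 → inactive
o3: d²=85 > ρ²=63 → inactive
o4: d²=61 ≤ ρ²=63; F_rep = 38·(-5,6)/61² = (-0.0511,0.0613)
F = F_att + ΣF_rep = (20.9489,9.0613)
Δp = p'−p = (5.2372,2.2653); α = Δx/Fx = (77951/14884) / (77951/3721) = 1/4
check: Δy/Fy = (33717/14884) / (33717/3721) = 1/4 ✓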